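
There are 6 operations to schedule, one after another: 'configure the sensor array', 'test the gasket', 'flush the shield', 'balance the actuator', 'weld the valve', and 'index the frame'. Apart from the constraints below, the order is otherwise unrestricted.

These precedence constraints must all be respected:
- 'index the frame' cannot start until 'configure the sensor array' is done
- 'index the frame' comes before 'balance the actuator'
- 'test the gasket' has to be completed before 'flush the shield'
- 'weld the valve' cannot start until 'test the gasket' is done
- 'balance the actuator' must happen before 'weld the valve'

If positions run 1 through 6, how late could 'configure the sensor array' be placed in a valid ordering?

Every operation that must follow 'configure the sensor array' has to come after it. Tracing all chains starting from 'configure the sensor array', those operations are: 'balance the actuator', 'weld the valve', 'index the frame' — 3 in total.
With 3 mandatory successors out of 6 operations total, the latest slot for 'configure the sensor array' is 6−3 = 3, and it's reachable by doing all non-successors before 'configure the sensor array'.

3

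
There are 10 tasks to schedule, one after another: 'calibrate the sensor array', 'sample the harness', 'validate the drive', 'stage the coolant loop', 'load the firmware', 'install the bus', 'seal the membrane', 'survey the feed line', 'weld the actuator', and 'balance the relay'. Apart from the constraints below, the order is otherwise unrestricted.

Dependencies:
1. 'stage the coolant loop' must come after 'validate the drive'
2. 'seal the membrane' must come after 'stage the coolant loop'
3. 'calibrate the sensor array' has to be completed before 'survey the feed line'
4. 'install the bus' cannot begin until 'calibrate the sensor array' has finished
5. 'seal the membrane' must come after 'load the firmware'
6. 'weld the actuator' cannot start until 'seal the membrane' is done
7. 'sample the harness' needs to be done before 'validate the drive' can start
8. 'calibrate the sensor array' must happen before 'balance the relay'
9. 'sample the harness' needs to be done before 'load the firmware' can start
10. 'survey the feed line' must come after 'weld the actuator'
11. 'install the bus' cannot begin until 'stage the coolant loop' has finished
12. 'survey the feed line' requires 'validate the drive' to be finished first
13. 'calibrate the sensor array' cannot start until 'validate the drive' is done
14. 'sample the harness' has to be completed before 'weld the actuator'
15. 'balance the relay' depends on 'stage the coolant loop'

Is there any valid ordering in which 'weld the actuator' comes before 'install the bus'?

Yes

Nothing in the constraints forces 'install the bus' before 'weld the actuator' — there is no chain from 'install the bus' to 'weld the actuator'.
That means at least one valid schedule has 'weld the actuator' before 'install the bus'.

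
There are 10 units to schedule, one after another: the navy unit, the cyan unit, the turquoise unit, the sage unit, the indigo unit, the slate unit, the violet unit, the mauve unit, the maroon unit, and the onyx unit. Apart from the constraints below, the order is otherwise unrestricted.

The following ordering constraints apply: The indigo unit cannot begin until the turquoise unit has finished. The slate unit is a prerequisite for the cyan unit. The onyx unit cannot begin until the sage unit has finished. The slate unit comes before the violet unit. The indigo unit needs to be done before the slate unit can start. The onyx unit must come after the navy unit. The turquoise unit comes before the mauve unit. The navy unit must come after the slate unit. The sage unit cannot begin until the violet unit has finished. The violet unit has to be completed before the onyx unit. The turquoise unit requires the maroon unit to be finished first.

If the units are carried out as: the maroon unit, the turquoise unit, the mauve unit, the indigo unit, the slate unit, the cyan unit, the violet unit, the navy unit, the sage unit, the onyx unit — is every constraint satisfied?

Yes

Every stated constraint is respected: the violet unit sits at position 7, ahead of the onyx unit at position 10, and each of the other listed pairs likewise has the predecessor earlier in the sequence.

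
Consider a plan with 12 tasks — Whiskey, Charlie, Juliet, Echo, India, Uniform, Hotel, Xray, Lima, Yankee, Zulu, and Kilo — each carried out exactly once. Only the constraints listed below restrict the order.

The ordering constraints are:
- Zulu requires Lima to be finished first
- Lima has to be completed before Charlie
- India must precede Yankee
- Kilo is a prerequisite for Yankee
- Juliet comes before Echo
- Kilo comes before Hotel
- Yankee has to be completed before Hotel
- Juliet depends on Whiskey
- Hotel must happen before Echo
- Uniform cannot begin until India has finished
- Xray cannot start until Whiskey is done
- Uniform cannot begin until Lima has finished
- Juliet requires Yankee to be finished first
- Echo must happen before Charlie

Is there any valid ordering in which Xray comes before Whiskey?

No

The constraints give a chain Whiskey → Xray, which forces Whiskey before Xray.
Hence Xray can never be scheduled before Whiskey.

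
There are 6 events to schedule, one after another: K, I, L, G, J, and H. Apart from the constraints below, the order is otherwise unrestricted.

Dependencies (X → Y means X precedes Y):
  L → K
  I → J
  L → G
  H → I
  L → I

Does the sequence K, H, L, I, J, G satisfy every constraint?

Here L comes after K.
But one of the constraints requires L before K, so this ordering violates it.

No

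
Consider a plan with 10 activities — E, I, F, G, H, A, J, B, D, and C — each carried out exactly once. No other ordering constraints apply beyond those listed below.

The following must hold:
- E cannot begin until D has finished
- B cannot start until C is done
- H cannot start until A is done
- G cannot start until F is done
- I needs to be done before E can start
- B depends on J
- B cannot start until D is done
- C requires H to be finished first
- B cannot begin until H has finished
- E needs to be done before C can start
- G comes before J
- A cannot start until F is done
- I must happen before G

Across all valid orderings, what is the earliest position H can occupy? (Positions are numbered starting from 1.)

Working backwards through the constraints from H, its full set of required predecessors is F, A — 2 of them.
With 2 mandatory predecessors, the earliest H can sit is position 2+1 = 3, and placing just those 2 first achieves it.

3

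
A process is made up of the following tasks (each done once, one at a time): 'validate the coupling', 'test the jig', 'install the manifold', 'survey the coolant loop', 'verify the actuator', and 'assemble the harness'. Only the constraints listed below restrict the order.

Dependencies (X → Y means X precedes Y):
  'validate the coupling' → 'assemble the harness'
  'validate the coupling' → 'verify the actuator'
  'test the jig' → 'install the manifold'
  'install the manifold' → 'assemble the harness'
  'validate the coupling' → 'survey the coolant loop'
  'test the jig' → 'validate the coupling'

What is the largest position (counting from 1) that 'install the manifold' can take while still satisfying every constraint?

The only task forced after 'install the manifold' (directly or by a chain) is 'assemble the harness'.
With 1 mandatory successor out of 6 tasks total, the latest slot for 'install the manifold' is 6−1 = 5, and it's reachable by doing all non-successors before 'install the manifold'.

5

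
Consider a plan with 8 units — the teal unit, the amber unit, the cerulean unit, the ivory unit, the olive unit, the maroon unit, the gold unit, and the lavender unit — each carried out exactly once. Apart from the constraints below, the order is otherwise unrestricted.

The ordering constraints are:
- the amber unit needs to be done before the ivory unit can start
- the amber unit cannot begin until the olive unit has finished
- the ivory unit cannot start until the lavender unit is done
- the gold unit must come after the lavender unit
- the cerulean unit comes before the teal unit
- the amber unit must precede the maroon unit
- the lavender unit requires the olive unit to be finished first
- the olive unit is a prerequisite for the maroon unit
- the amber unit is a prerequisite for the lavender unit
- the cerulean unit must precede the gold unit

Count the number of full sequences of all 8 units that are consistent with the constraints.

The units with no prerequisites are the cerulean unit, the olive unit; any of them can be placed first.
Enumerating by repeatedly choosing an available unit (one whose prerequisites are all placed) gives 200 distinct complete orderings.

200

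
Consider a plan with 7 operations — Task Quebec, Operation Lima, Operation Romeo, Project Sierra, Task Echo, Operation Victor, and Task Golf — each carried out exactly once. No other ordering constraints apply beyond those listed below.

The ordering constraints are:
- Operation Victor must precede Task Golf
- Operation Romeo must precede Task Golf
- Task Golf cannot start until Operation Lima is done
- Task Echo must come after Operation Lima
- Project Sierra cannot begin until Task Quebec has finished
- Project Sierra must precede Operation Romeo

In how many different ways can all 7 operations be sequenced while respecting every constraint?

3 operations have no prerequisites (Task Quebec, Operation Lima, Operation Victor), so any of them could come first.
Counting all ways to extend the partial order to a total order gives 80.

80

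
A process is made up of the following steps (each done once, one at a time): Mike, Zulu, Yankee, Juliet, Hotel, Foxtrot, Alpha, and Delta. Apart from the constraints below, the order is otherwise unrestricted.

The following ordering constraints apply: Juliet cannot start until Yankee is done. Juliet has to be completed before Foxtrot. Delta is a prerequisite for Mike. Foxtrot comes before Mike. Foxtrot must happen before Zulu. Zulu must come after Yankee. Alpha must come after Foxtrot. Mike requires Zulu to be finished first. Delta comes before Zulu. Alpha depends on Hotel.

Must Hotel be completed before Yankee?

No

Hotel and Yankee are not related by any chain of constraints.
So Hotel can come before Yankee or after — it is not forced.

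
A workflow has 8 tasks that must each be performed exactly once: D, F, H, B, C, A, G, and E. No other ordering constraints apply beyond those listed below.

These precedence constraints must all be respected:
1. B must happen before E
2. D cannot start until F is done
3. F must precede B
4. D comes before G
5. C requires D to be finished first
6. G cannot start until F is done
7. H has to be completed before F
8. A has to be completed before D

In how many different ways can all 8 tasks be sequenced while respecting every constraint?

2 tasks have no prerequisites (H, A), so any of them could come first.
Systematically extending each partial ordering one task at a time and counting, there are 70 complete orderings.

70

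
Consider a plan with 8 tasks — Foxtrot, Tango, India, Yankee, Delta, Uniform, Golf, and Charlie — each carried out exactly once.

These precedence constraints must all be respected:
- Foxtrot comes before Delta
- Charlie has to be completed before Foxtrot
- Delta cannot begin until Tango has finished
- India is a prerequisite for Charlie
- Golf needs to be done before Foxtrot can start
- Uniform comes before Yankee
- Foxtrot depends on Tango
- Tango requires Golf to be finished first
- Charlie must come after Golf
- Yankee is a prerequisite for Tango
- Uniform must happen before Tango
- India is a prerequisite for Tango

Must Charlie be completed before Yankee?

Nothing in the constraints links Charlie and Yankee; they are unordered relative to each other.
A valid ordering placing Yankee before Charlie exists, so the answer is no.

No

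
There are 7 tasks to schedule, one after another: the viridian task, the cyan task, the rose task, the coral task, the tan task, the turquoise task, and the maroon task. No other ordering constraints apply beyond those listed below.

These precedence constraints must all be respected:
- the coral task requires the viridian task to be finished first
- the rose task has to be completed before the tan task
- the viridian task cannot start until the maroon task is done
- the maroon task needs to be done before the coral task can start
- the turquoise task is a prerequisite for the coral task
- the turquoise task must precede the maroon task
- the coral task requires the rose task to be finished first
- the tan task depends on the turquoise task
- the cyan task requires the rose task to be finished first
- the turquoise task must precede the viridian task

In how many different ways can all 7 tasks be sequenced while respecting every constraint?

2 tasks have no prerequisites (the rose task, the turquoise task), so any of them could come first.
Counting all ways to extend the partial order to a total order gives 62.

62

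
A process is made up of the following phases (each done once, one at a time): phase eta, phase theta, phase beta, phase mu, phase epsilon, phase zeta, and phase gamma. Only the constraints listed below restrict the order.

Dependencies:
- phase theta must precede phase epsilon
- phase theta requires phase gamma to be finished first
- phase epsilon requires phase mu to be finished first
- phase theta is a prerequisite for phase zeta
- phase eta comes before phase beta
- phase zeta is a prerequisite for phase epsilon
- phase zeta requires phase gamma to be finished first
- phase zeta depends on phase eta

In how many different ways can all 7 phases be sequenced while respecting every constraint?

69

The phases with no prerequisites are phase eta, phase mu, phase gamma; any of them can be placed first.
Systematically extending each partial ordering one phase at a time and counting, there are 69 complete orderings.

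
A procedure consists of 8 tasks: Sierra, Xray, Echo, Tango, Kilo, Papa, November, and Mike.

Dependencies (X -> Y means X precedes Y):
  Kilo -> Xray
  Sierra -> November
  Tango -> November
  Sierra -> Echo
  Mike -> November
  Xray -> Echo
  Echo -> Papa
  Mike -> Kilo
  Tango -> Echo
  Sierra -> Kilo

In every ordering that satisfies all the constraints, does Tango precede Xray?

No

Nothing in the constraints links Tango and Xray; they are unordered relative to each other.
So Tango can come before Xray or after — it is not forced.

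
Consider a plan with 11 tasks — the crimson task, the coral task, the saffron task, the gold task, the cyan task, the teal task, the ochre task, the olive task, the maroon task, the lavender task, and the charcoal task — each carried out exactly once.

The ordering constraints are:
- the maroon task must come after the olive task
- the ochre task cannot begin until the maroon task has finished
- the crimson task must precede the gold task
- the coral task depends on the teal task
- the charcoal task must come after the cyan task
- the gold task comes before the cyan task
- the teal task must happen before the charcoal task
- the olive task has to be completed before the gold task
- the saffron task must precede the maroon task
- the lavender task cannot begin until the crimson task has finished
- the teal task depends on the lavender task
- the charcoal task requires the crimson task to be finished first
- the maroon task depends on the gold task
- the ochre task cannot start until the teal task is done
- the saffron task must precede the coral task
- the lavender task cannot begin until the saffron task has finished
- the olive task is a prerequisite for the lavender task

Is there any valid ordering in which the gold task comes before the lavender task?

Nothing in the constraints forces the lavender task before the gold task — there is no chain from the lavender task to the gold task.
So a valid ordering placing the gold task earlier than the lavender task exists.

Yes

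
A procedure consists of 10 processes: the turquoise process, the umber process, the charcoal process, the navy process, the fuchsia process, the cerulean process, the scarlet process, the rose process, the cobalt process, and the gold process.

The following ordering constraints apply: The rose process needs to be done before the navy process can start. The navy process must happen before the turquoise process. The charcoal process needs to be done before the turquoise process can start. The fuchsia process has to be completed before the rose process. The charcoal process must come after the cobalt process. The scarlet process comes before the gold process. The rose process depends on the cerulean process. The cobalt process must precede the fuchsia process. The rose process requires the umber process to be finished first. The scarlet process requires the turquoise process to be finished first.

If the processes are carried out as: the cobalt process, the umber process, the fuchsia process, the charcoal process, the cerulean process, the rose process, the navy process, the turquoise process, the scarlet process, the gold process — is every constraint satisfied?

Yes

Every stated constraint is respected: the charcoal process sits at position 4, ahead of the turquoise process at position 8, and each of the other listed pairs likewise has the predecessor earlier in the sequence.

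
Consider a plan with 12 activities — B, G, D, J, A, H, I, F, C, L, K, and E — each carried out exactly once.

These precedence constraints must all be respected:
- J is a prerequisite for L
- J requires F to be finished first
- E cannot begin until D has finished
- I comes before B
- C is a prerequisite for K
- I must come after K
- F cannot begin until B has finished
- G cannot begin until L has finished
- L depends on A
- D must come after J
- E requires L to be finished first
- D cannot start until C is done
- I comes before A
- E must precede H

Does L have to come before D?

No

Nothing in the constraints links L and D; they are unordered relative to each other.
There exist valid orderings with D before L, so L is not required to come first.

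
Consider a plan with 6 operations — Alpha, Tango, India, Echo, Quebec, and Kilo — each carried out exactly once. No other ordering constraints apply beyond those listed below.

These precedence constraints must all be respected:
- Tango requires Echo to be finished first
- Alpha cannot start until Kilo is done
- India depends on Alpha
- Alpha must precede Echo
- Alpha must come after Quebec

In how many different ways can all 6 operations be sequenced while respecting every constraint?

2 operations have no prerequisites (Quebec, Kilo), so any of them could come first.
Systematically extending each partial ordering one operation at a time and counting, there are 6 complete orderings.

6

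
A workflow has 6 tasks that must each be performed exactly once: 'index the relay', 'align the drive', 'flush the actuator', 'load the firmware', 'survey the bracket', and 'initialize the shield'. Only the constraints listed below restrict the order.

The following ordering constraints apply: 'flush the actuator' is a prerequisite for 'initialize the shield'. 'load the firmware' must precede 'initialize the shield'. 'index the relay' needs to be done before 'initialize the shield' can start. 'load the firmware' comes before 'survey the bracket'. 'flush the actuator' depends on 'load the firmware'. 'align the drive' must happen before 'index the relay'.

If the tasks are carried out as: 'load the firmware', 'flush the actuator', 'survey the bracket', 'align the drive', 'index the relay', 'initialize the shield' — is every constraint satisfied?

Going through the constraints one by one, each required predecessor appears earlier in the sequence than its dependent — e.g. 'load the firmware' (position 1) is before 'initialize the shield' (position 6), as required.

Yes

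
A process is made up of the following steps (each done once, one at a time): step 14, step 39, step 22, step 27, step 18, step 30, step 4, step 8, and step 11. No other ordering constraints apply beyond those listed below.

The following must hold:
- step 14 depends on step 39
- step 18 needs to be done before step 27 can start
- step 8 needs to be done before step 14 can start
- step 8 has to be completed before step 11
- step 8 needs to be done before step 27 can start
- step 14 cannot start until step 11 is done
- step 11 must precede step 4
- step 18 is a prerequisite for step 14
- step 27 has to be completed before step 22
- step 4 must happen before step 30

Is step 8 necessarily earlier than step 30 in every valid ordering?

Chaining the stated constraints: step 8 → step 11 → step 4 → step 30.
So step 8 must precede step 30 in any valid ordering.

Yes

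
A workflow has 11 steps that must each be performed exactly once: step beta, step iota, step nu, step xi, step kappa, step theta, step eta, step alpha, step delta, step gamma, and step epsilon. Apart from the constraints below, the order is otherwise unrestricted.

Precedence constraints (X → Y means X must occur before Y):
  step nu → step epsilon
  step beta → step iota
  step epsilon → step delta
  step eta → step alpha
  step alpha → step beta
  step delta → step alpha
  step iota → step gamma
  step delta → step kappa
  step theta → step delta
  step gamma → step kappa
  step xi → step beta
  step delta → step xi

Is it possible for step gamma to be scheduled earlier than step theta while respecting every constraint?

The constraints give a chain step theta → step delta → step xi → step beta → step iota → step gamma, which forces step theta before step gamma.
Hence step gamma can never be scheduled before step theta.

No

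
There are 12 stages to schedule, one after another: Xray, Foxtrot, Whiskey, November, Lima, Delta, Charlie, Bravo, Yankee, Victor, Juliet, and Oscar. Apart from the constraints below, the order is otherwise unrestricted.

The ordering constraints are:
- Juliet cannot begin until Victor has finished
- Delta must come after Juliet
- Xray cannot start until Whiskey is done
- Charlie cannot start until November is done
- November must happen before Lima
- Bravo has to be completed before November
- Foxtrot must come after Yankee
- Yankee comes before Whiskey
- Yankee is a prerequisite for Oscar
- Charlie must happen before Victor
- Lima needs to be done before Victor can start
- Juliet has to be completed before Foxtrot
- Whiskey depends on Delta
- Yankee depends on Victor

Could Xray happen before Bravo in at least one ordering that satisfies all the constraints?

There is a dependency chain Bravo → November → Lima → Victor → Yankee → Whiskey → Xray, so Xray always comes after Bravo.
Hence Xray can never be scheduled before Bravo.

No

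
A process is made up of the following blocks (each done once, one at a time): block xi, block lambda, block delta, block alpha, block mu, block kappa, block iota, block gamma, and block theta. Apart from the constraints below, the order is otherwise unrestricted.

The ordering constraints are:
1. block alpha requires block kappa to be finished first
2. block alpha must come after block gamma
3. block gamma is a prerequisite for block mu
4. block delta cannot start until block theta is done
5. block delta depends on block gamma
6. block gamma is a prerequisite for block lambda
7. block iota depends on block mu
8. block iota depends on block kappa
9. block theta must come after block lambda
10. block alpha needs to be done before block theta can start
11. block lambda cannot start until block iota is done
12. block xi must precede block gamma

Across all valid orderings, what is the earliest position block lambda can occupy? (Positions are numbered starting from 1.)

6

Every block that must precede block lambda has to come before it. Tracing all chains that end at block lambda, those blocks are: block xi, block mu, block kappa, block iota, block gamma — 5 in total.
So at minimum 5 blocks come before block lambda, putting block lambda no earlier than position 6. That position is achievable by scheduling exactly those predecessors first.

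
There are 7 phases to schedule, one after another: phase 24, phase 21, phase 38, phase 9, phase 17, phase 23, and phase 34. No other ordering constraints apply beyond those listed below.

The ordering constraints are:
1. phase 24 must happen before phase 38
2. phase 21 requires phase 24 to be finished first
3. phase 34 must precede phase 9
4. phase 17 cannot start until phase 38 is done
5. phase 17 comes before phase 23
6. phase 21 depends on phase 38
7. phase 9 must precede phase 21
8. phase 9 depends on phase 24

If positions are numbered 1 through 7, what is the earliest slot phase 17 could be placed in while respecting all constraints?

The phases that are forced before phase 17, directly or transitively, are phase 24, phase 38. That's 2 phases.
With 2 mandatory predecessors, the earliest phase 17 can sit is position 2+1 = 3, and placing just those 2 first achieves it.

3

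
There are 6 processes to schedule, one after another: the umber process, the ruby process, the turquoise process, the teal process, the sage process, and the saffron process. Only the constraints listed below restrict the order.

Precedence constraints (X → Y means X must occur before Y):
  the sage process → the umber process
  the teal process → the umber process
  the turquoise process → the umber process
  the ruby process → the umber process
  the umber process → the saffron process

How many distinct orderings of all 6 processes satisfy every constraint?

4 processes have no prerequisites (the ruby process, the turquoise process, the teal process, the sage process), so any of them could come first.
Enumerating by repeatedly choosing an available process (one whose prerequisites are all placed) gives 24 distinct complete orderings.

24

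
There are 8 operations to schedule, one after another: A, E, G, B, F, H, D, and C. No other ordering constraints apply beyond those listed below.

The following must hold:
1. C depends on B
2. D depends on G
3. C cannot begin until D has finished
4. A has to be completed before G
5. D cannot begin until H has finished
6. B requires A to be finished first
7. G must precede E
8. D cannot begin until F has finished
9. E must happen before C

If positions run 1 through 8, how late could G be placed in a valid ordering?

The operations that are forced after G, directly or by a chain of constraints, are E, D, C. That's 3 operations.
So at least 3 operations follow G, putting G no later than position 5. That position is achievable by scheduling everything else first.

5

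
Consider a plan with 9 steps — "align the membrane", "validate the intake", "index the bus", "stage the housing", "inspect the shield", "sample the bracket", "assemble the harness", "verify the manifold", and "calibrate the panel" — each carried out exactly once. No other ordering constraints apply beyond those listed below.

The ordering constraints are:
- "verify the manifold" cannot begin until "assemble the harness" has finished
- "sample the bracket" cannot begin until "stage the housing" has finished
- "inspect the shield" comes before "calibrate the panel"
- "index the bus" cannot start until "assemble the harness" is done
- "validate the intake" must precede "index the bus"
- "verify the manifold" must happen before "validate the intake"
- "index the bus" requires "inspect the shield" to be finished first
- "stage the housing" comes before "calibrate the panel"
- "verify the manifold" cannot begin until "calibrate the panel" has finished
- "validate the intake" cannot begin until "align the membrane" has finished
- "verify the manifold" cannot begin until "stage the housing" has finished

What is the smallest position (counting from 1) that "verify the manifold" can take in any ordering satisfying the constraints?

Every step that must precede "verify the manifold" has to come before it. Tracing all chains that end at "verify the manifold", those steps are: "stage the housing", "inspect the shield", "assemble the harness", "calibrate the panel" — 4 in total.
So at minimum 4 steps come before "verify the manifold", putting "verify the manifold" no earlier than position 5. That position is achievable by scheduling exactly those predecessors first.

5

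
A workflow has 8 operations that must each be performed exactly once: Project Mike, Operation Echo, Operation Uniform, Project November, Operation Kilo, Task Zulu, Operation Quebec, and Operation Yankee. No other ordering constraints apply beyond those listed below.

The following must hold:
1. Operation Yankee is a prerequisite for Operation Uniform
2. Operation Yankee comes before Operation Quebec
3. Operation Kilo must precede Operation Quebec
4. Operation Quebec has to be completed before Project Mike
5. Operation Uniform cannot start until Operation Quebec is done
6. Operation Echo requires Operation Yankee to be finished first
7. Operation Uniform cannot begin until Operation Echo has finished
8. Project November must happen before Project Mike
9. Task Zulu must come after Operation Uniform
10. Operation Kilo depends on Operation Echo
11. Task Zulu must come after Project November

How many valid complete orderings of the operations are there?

2 operations have no prerequisites (Project November, Operation Yankee), so any of them could come first.
Counting all ways to extend the partial order to a total order gives 17.

17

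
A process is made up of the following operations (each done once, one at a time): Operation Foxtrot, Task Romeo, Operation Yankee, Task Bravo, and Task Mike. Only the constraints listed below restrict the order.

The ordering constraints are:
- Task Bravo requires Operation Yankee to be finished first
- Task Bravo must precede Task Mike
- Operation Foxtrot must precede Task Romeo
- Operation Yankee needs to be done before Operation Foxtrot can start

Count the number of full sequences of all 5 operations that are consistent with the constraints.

6

Operation Yankee is the only operation with nothing required before it, so every ordering starts there.
Enumerating by repeatedly choosing an available operation (one whose prerequisites are all placed) gives 6 distinct complete orderings.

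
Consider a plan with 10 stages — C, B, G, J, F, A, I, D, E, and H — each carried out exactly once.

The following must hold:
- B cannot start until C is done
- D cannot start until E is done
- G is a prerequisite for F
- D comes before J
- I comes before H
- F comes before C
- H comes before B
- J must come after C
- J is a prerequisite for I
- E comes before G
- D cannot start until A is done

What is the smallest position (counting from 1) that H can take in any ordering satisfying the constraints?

9

Every stage that must precede H has to come before it. Tracing all chains that end at H, those stages are: C, G, J, F, A, I, D, E — 8 in total.
With 8 mandatory predecessors, the earliest H can sit is position 8+1 = 9, and placing just those 8 first achieves it.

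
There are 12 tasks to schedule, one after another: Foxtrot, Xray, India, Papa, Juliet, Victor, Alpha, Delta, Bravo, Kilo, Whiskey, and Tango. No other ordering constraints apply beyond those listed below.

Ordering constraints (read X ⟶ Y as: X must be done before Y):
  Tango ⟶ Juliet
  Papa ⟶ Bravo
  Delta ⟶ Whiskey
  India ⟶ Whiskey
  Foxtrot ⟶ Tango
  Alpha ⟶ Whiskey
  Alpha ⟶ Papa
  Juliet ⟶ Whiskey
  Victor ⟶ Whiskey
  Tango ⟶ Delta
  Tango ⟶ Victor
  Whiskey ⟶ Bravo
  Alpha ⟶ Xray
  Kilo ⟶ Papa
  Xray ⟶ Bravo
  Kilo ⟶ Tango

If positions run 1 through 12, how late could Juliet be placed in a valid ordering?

10

Following every chain forward from Juliet, the tasks that must come later are Bravo, Whiskey — 2 of them.
With 2 mandatory successors out of 12 tasks total, the latest slot for Juliet is 12−2 = 10, and it's reachable by doing all non-successors before Juliet.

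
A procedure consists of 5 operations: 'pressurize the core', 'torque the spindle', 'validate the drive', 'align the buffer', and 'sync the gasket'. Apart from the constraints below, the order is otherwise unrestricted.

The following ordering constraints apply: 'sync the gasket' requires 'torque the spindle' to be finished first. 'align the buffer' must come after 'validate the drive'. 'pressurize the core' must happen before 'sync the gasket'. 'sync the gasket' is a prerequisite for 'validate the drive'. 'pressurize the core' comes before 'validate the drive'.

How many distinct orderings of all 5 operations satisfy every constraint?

2

The operations with no prerequisites are 'pressurize the core', 'torque the spindle'; any of them can be placed first.
Systematically extending each partial ordering one operation at a time and counting, there are 2 complete orderings.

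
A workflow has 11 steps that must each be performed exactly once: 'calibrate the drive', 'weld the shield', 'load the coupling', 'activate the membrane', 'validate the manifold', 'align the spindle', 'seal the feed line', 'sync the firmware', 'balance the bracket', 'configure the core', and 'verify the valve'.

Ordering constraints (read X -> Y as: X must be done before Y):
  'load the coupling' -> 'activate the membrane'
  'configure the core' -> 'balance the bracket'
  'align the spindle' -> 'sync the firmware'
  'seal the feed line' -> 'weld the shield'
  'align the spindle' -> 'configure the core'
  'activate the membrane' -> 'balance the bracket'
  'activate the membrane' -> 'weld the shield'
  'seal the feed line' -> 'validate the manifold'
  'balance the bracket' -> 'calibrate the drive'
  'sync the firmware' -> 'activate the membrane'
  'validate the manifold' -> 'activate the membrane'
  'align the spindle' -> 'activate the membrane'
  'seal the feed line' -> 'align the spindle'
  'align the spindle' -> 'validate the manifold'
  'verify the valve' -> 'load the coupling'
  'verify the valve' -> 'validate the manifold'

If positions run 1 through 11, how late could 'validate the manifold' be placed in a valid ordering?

7

The steps that are forced after 'validate the manifold', directly or by a chain of constraints, are 'calibrate the drive', 'weld the shield', 'activate the membrane', 'balance the bracket'. That's 4 steps.
With 4 mandatory successors out of 11 steps total, the latest slot for 'validate the manifold' is 11−4 = 7, and it's reachable by doing all non-successors before 'validate the manifold'.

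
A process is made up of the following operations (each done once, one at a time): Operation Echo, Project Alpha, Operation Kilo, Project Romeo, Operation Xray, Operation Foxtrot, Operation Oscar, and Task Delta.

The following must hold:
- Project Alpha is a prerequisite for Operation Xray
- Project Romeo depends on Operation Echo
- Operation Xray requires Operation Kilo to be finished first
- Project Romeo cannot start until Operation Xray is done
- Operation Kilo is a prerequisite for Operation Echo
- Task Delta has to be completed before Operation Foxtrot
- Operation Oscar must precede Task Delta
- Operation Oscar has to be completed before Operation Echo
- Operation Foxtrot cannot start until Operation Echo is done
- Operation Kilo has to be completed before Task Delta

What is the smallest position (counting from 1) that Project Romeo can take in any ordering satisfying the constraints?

The operations that are forced before Project Romeo, directly or transitively, are Operation Echo, Project Alpha, Operation Kilo, Operation Xray, Operation Oscar. That's 5 operations.
With 5 mandatory predecessors, the earliest Project Romeo can sit is position 5+1 = 6, and placing just those 5 first achieves it.

6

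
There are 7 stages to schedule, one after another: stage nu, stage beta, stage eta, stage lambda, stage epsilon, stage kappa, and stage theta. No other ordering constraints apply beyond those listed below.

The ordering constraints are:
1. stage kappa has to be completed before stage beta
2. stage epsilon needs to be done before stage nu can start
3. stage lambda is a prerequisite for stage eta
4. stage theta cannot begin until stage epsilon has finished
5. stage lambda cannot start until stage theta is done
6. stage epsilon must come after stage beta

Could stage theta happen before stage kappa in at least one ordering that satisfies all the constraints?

No

There is a dependency chain stage kappa → stage beta → stage epsilon → stage theta, so stage theta always comes after stage kappa.
Hence stage theta can never be scheduled before stage kappa.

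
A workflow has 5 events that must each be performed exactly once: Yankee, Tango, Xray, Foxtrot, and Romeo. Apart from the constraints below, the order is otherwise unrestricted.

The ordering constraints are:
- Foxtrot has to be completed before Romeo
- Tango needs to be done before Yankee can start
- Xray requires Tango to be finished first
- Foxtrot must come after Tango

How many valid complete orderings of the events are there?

Only Tango has no prerequisites, so it must go first.
Systematically extending each partial ordering one event at a time and counting, there are 12 complete orderings.

12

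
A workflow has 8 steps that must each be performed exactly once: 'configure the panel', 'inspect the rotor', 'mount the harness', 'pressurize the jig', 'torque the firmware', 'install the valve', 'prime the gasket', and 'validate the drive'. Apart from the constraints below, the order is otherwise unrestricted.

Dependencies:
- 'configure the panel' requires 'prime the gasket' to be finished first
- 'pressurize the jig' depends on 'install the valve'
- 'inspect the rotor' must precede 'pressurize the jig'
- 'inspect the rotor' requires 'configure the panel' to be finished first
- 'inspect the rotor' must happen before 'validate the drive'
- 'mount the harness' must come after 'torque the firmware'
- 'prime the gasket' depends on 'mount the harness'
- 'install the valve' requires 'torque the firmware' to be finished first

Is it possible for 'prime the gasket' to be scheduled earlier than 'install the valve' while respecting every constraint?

No chain of constraints runs from 'install the valve' to 'prime the gasket', so 'install the valve' is not required to come first.
So a valid ordering placing 'prime the gasket' earlier than 'install the valve' exists.

Yes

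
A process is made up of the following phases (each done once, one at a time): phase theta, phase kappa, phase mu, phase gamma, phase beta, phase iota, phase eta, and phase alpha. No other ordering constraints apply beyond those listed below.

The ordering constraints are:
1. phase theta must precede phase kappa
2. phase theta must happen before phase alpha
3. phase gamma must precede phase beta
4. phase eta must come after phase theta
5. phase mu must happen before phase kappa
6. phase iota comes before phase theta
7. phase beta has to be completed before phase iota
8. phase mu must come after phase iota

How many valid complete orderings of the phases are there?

18

Only phase gamma has no prerequisites, so it must go first.
Enumerating by repeatedly choosing an available phase (one whose prerequisites are all placed) gives 18 distinct complete orderings.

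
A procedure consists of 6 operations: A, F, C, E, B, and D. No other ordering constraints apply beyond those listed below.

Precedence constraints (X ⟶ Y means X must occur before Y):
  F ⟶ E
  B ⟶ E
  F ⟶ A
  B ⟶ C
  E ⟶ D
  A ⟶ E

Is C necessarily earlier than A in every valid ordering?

No

Nothing in the constraints links C and A; they are unordered relative to each other.
So C can come before A or after — it is not forced.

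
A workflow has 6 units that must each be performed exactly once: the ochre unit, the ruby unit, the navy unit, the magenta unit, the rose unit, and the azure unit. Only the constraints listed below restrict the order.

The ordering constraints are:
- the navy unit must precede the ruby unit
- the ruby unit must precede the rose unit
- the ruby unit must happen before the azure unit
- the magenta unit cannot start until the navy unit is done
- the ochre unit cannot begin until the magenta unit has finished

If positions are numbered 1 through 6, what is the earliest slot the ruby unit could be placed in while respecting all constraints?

Working backwards through the constraints from the ruby unit, its only required predecessor is the navy unit.
With 1 mandatory predecessor, the earliest the ruby unit can sit is position 1+1 = 2, and placing just that one first achieves it.

2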